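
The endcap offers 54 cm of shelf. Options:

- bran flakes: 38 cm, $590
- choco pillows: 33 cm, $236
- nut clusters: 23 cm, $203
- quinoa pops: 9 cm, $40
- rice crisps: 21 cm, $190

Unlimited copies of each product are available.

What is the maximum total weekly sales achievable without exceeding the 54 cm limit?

630

Best packing: bran flakes + quinoa pops — 47 cm, 630 total.
Every other selection either busts 54 cm or fails to beat 630.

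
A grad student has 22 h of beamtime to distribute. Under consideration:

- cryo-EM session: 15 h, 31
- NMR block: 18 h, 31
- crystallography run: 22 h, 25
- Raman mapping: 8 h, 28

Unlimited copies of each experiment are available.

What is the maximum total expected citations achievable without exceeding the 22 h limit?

Ranking by ratio (expected citations/h): Raman mapping 3.50, cryo-EM session 2.07, NMR block 1.72, crystallography run 1.14.
Taking 2×Raman mapping: 16 h used, 56 in expected citations.
The spare 6 h is too small for any remaining experiment, and no exchange beats 56.

56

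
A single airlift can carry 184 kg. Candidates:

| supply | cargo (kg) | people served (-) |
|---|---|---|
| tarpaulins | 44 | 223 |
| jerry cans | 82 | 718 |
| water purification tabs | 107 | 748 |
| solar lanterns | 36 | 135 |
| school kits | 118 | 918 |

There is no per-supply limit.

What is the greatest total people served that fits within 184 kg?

1436

Best packing: 2×jerry cans — 164 kg, 1436 total.
That's the maximum — no swap from here does better than 1436.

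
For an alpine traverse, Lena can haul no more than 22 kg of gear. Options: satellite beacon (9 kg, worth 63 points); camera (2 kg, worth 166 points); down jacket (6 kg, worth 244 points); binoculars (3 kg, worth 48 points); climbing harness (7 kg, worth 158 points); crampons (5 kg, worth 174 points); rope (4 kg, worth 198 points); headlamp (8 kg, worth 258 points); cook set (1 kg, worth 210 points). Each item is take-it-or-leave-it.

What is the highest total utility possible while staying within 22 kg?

Taking the top-ratio items first gives camera + down jacket + binoculars + crampons + rope + cook set for 1040 (21 kg).
The 8 kg tied up in binoculars and crampons is better spent on headlamp — total rises to 1076 (21 kg).
The closest alternative, camera + down jacket + crampons + headlamp + cook set, reaches only 1052.

1076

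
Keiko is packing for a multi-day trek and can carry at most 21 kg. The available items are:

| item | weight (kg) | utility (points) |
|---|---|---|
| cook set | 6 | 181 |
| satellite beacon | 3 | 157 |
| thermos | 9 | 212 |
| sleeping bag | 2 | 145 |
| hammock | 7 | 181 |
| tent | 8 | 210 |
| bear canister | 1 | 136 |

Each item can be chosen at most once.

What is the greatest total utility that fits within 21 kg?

831

Ranking by ratio (utility/kg): bear canister 136.00, sleeping bag 72.50, satellite beacon 52.33.
Greedy by ratio would take cook set + satellite beacon + sleeping bag + tent + bear canister: 20 kg used, total 829.
The 8 kg tied up in tent is better spent on thermos — total rises to 831 (21 kg).
No other feasible combination exceeds 831.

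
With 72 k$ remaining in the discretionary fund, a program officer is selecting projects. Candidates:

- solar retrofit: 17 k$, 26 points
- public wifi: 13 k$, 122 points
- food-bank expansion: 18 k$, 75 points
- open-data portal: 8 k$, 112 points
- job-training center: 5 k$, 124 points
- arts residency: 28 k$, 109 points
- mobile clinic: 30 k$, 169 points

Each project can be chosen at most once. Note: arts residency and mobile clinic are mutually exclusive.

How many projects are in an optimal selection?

5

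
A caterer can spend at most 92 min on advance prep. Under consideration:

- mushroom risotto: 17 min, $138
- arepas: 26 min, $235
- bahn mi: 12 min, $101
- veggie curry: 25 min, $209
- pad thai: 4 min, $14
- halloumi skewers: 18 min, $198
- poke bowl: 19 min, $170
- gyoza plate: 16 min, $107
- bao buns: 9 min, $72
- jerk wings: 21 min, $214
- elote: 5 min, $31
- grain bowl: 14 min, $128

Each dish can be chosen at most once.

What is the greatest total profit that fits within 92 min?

Best packing: arepas + bahn mi + halloumi skewers + jerk wings + grain bowl — 91 min, 876 total.
The spare 1 min is too small for any remaining dish, and no exchange beats 876.

876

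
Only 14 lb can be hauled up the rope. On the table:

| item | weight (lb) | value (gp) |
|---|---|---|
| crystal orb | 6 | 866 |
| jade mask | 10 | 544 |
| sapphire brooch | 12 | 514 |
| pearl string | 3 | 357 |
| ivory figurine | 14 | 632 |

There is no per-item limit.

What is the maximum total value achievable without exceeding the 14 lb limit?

Ranking by ratio (value/lb): crystal orb 144.33, pearl string 119.00, jade mask 54.40.
Taking 2×crystal orb: 12 lb used, 1732 in value.

1732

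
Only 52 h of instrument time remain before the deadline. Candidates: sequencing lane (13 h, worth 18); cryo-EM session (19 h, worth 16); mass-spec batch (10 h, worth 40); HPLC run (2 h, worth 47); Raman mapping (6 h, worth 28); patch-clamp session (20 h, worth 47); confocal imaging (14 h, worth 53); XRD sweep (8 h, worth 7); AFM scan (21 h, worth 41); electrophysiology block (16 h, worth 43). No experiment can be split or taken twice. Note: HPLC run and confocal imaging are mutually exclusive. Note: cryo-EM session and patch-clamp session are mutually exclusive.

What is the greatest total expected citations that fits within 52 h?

180

Best packing: sequencing lane + mass-spec batch + HPLC run + Raman mapping + patch-clamp session — 51 h, 180 total.
Next best is mass-spec batch + HPLC run + patch-clamp session + electrophysiology block at 177 (48 h) — short by 3.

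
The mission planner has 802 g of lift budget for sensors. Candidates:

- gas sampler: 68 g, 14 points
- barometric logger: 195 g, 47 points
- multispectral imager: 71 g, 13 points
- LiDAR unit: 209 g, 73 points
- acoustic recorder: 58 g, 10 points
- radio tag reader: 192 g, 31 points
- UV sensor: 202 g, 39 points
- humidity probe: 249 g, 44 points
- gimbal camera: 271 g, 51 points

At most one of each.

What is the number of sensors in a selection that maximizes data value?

5

The maximum data value within 802 g is 195.
For example gas sampler + barometric logger + LiDAR unit + acoustic recorder + gimbal camera achieves it, using 801 g.
Every optimal selection uses 5 sensors.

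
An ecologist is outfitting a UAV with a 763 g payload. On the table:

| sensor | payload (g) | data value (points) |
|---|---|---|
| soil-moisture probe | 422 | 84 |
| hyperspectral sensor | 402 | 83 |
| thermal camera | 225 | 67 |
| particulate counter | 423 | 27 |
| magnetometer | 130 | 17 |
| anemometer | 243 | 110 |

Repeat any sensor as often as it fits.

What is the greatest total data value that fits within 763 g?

330

Ranking by ratio (data value/g): anemometer 0.45, thermal camera 0.30, hyperspectral sensor 0.21.
The ratio ordering already packs tightly: 3×anemometer, 729 g, 330.
Nothing else within 763 g beats 330.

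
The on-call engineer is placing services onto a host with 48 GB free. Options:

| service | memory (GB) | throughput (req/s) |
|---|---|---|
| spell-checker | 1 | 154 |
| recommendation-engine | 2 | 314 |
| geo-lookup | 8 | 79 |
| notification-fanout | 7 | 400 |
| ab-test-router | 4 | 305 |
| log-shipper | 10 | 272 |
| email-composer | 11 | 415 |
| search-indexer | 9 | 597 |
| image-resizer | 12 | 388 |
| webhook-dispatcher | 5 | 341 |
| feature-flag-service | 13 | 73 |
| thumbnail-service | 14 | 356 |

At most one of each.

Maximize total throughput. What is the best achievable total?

Density check — recommendation-engine 157.00, spell-checker 154.00, ab-test-router 76.25 are the best per GB.
A density-first pass picks spell-checker + recommendation-engine + geo-lookup + notification-fanout + ab-test-router + email-composer + search-indexer + webhook-dispatcher — 2605 at 47 GB.
Replace spell-checker and geo-lookup with log-shipper: the trade gains 39 net, giving 2644 at 48 GB.
Next best is spell-checker + recommendation-engine + notification-fanout + email-composer + search-indexer + image-resizer + webhook-dispatcher at 2609 (47 GB) — short by 35.

2644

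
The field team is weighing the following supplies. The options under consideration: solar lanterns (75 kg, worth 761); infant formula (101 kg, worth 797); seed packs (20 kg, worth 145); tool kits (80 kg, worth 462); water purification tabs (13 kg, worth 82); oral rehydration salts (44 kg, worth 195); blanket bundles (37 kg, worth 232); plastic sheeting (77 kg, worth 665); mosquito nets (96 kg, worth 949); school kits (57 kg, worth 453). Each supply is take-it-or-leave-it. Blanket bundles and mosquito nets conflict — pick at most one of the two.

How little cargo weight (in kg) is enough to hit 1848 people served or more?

191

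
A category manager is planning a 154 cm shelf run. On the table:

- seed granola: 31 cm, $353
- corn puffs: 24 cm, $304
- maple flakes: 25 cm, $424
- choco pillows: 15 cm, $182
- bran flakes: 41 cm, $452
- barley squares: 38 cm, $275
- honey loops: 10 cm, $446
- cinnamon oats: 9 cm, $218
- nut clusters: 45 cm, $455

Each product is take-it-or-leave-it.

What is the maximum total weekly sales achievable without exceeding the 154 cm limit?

2299

Greedy by ratio would take seed granola + corn puffs + maple flakes + choco pillows + barley squares + honey loops + cinnamon oats: 152 cm used, total 2202.
Using the slack differently, corn puffs + maple flakes + bran flakes + honey loops + cinnamon oats + nut clusters comes to 2299 at 154 cm.
Runner-up seed granola + corn puffs + maple flakes + choco pillows + barley squares + honey loops + cinnamon oats tops out at 2202.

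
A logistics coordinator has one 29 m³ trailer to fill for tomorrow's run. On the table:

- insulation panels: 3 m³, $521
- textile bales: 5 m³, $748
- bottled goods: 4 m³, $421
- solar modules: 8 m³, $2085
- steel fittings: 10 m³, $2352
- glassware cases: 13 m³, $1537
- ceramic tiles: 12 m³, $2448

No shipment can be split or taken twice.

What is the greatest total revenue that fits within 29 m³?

5802

By revenue per m³: solar modules 260.62, steel fittings 235.20, ceramic tiles 204.00 lead.
Filling by ratio: insulation panels + textile bales + solar modules + steel fittings for 5706, with 3 m³ left unused.
Replace steel fittings with ceramic tiles: the trade gains 96 net, giving 5802 at 28 m³.
That's the maximum — no swap from here does better than 5802.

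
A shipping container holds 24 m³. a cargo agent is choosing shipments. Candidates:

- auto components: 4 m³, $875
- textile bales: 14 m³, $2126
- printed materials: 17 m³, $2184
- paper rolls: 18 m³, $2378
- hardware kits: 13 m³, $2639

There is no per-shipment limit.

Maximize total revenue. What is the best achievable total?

Ranking by ratio (revenue/m³): auto components 218.75, hardware kits 203.00, textile bales 151.86, paper rolls 132.11.
6×auto components uses 24 of the 24 m³ and totals 5250.

5250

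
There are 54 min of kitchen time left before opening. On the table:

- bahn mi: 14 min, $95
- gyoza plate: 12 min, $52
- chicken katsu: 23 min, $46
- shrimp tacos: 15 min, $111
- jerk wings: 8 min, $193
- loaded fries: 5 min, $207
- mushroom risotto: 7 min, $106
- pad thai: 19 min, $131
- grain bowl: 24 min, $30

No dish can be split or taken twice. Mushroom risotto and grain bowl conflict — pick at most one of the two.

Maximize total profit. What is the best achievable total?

748

Density check — loaded fries 41.40, jerk wings 24.12, mushroom risotto 15.14 are the best per min.
Taking shrimp tacos + jerk wings + loaded fries + mushroom risotto + pad thai: 54 min used, 748 in profit.
Runner-up bahn mi + jerk wings + loaded fries + mushroom risotto + pad thai tops out at 732.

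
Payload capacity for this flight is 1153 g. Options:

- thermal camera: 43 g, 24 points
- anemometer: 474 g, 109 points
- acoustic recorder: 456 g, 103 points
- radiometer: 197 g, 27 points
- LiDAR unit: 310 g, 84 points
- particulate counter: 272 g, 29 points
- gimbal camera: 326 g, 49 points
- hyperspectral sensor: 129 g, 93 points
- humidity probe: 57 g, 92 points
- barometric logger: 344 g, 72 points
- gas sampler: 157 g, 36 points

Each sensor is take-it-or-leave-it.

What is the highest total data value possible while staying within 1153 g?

Taking the top-ratio sensors first gives thermal camera + anemometer + LiDAR unit + hyperspectral sensor + humidity probe for 402 (1013 g).
Replace anemometer with acoustic recorder + gas sampler: the trade gains 30 net, giving 432 at 1152 g.
Next best is anemometer + LiDAR unit + hyperspectral sensor + humidity probe + gas sampler at 414 (1127 g) — short by 18.

432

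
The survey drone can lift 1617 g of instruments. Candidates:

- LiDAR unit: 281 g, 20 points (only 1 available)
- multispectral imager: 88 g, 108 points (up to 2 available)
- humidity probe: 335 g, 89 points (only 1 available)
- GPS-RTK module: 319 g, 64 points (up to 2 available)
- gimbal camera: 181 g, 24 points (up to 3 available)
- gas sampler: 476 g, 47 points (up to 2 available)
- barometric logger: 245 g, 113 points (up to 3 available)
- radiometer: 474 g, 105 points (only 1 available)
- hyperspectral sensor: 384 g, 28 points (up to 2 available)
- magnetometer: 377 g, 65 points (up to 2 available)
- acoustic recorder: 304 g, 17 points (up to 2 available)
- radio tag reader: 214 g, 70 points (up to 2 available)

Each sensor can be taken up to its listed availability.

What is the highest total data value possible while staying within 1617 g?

730

The ratio heuristic lands on 2×multispectral imager + gimbal camera + 3×barometric logger + 2×radio tag reader (719) but leaves 97 g idle.
The 395 g tied up in gimbal camera and radio tag reader is better spent on radiometer — total rises to 730 (1599 g).
No other feasible combination exceeds 730.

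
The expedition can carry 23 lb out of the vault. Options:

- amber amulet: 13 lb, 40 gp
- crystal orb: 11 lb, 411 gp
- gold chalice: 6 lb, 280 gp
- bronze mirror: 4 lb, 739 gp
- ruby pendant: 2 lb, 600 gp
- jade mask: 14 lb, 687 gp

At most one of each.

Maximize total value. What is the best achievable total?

2030

Greedy by ratio would take bronze mirror + ruby pendant + jade mask: 20 lb used, total 2026.
Replace jade mask with crystal orb + gold chalice: the trade gains 4 net, giving 2030 at 23 lb.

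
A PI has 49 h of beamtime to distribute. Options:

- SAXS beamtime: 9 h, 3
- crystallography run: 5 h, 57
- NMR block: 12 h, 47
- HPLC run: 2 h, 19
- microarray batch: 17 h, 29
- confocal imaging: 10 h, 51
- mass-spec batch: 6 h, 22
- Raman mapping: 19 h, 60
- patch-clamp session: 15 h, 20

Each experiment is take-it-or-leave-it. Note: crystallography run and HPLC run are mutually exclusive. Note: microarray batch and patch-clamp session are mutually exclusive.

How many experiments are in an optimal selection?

Best achievable expected citations is 215.
For example crystallography run + NMR block + confocal imaging + Raman mapping achieves it, using 46 h.
All optima have 4 experiments.

4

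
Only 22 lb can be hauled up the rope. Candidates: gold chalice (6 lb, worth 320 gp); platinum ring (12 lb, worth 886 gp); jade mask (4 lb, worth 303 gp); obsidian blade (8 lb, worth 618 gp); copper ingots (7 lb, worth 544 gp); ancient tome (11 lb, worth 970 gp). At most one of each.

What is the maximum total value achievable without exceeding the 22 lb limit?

1817

Jade mask + copper ingots + ancient tome uses 22 of the 22 lb and totals 1817.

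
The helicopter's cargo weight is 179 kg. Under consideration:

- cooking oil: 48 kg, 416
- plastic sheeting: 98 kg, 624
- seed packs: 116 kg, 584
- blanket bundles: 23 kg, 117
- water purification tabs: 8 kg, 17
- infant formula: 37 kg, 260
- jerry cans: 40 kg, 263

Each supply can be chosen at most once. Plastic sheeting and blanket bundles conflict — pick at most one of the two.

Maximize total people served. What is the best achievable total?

Greedy by ratio would take cooking oil + blanket bundles + water purification tabs + infant formula + jerry cans: 156 kg used, total 1073.
Replace cooking oil and blanket bundles and water purification tabs with plastic sheeting: the trade gains 74 net, giving 1147 at 175 kg.
Every other selection either busts 179 kg or breaks a pairing rule or fails to beat 1147.

1147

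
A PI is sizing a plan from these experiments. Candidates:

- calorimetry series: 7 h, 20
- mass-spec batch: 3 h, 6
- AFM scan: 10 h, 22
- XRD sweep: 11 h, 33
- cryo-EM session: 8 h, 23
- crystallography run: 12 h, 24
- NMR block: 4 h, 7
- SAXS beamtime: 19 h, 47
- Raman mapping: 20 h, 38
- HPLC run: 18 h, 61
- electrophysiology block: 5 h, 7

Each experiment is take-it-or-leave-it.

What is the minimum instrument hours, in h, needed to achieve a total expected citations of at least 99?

32

Need the lightest bundle worth ≥ 99.
mass-spec batch + XRD sweep + HPLC run reaches 100 using 32 h.
No combination under 32 h hits 99.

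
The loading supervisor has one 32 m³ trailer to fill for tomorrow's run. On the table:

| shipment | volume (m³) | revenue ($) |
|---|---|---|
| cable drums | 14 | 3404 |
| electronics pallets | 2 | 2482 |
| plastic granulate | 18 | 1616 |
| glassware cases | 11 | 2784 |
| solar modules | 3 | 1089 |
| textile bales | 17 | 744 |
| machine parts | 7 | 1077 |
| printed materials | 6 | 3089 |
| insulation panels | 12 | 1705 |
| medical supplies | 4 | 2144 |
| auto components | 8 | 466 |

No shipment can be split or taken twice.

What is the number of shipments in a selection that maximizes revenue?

5

Optimal total is 12208.
For example cable drums + electronics pallets + solar modules + printed materials + medical supplies achieves it, using 29 m³.
Any selection reaching 12208 contains exactly 5 shipments.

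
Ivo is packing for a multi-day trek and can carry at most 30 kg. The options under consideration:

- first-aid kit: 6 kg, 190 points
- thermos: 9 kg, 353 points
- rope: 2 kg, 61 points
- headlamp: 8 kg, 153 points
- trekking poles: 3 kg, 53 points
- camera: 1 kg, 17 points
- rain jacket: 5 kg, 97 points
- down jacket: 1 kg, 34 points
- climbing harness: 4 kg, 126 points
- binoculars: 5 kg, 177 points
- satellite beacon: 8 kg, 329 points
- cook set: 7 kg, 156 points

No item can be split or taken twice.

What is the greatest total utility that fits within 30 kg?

1110

Taking the top-ratio items first gives first-aid kit + thermos + camera + down jacket + binoculars + satellite beacon for 1100 (30 kg).
The 2 kg tied up in camera and down jacket is better spent on rope — total rises to 1110 (30 kg).
An exhaustive check of the 4096 subsets confirms 1110.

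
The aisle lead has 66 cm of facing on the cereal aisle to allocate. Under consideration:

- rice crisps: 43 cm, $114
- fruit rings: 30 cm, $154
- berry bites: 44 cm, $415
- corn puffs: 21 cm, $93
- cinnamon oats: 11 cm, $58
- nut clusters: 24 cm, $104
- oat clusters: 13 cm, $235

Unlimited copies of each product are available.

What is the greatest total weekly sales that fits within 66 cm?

1175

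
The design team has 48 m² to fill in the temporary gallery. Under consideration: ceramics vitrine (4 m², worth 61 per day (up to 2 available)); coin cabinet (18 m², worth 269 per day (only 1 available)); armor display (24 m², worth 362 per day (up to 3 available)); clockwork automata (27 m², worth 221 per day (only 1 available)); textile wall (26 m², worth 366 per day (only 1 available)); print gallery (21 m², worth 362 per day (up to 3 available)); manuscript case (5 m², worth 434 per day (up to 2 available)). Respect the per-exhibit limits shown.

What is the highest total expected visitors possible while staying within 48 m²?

1356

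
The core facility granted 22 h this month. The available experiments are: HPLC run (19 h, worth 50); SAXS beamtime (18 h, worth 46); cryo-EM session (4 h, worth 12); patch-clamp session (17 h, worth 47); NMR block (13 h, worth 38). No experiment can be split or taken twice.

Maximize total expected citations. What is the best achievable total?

59

Ranking by ratio (expected citations/h): cryo-EM session 3.00, NMR block 2.92, patch-clamp session 2.76.
A density-first pass picks cryo-EM session + NMR block — 50 at 17 h.
Dropping NMR block frees 13 h; slotting in patch-clamp session (17 h) lifts the total to 59 at 21 h.
Next best is SAXS beamtime + cryo-EM session at 58 (22 h) — short by 1.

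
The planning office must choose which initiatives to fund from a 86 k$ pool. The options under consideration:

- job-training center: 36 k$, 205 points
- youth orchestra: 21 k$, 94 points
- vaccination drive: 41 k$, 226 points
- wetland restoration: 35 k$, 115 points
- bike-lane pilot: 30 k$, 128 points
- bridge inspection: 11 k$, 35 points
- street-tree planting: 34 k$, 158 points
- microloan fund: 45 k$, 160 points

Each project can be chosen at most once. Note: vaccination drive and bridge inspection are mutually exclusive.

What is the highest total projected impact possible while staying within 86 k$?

431

Ranking by ratio (projected impact/k$): job-training center 5.69, vaccination drive 5.51, street-tree planting 4.65.
Job-training center + vaccination drive uses 77 of the 86 k$ and totals 431.
Next best is job-training center + bridge inspection + street-tree planting at 398 (81 k$) — short by 33.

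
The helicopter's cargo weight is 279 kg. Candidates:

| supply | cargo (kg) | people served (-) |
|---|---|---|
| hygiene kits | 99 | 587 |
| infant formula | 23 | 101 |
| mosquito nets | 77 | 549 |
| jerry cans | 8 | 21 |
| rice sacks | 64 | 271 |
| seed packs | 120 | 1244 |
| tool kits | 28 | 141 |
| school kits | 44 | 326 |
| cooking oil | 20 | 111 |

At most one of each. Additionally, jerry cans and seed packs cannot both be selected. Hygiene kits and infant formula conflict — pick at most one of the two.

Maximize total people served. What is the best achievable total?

2260

Taking mosquito nets + seed packs + tool kits + school kits: 269 kg used, 2260 in people served.
Every other selection either busts 279 kg or breaks a pairing rule or fails to beat 2260.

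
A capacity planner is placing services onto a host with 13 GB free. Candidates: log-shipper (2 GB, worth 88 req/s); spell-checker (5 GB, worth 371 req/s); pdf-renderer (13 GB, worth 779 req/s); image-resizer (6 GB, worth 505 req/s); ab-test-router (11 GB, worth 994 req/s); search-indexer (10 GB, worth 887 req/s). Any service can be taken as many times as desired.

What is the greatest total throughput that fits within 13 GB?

Log-shipper + ab-test-router uses 13 of the 13 GB and totals 1082.
No other feasible combination exceeds 1082.

1082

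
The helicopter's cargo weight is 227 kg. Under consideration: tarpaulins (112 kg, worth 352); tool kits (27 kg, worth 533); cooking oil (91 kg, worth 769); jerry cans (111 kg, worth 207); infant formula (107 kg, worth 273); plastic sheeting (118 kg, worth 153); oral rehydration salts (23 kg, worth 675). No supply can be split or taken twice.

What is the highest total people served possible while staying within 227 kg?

1977

By people served per kg: oral rehydration salts 29.35, tool kits 19.74, cooking oil 8.45 lead.
Best packing: tool kits + cooking oil + oral rehydration salts — 141 kg, 1977 total.
An exhaustive check of the 128 subsets confirms 1977.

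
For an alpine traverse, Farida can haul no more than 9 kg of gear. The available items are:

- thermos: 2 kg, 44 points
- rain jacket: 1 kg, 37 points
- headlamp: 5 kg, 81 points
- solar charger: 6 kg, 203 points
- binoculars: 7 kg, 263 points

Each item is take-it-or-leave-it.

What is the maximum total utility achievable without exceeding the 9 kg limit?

307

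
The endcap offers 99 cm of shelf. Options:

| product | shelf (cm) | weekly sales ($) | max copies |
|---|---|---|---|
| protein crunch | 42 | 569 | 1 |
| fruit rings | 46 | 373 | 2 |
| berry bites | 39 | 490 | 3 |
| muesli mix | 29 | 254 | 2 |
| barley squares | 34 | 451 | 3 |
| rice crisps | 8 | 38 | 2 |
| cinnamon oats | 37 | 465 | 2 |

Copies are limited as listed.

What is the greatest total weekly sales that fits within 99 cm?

1156

A density-first pass picks protein crunch + barley squares + 2×rice crisps — 1096 at 92 cm.
The 58 cm tied up in protein crunch and 2×rice crisps is better spent on muesli mix + barley squares — total rises to 1156 (97 cm).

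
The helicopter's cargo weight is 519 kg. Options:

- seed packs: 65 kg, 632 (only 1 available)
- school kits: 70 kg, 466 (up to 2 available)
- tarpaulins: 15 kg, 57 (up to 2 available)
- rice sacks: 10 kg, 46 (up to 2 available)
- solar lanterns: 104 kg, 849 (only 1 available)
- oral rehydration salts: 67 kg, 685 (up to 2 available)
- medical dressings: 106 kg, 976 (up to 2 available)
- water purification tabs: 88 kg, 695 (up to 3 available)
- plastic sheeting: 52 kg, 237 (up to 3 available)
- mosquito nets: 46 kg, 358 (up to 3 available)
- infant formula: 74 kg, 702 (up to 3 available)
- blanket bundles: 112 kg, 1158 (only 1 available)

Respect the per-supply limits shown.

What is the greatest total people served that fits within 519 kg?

4992

The ratio heuristic lands on seed packs + rice sacks + 2×oral rehydration salts + mosquito nets + 2×infant formula + blanket bundles (4968) but leaves 4 kg idle.
Dropping seed packs and rice sacks frees 75 kg; slotting in infant formula (74 kg) lifts the total to 4992 at 514 kg.
Every other selection either busts 519 kg or exceeds an availability limit or fails to beat 4992.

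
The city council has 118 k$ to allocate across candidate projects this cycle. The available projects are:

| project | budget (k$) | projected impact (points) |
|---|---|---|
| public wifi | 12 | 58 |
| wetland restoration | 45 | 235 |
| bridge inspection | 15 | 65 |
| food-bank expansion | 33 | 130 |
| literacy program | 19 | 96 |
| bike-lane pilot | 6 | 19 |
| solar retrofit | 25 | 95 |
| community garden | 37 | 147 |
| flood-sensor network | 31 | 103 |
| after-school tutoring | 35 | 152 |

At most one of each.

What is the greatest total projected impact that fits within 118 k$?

Taking public wifi + wetland restoration + literacy program + bike-lane pilot + after-school tutoring: 117 k$ used, 560 in projected impact.
The closest alternative, public wifi + wetland restoration + bridge inspection + literacy program + solar retrofit, reaches only 549.

560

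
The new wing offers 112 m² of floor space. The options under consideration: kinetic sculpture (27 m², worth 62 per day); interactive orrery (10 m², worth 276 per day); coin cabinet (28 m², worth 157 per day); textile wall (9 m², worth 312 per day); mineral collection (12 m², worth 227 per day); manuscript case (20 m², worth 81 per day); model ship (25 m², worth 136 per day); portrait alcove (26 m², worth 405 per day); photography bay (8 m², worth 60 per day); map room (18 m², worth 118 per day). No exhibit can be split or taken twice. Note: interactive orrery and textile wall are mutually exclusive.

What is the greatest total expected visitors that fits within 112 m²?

Density check — textile wall 34.67, interactive orrery 27.60, mineral collection 18.92 are the best per m².
Taking coin cabinet + textile wall + mineral collection + model ship + portrait alcove + photography bay: 108 m² used, 1297 in expected visitors.
Runner-up textile wall + mineral collection + manuscript case + model ship + portrait alcove + map room tops out at 1279.

1297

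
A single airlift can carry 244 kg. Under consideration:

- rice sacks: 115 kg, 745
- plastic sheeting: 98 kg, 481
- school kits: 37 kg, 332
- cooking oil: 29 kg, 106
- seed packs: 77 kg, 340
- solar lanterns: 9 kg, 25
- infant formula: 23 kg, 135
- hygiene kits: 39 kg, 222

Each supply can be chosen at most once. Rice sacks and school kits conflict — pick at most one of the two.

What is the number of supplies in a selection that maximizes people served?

The maximum people served within 244 kg is 1361.
One optimal bundle: rice sacks + plastic sheeting + infant formula (236 kg).
Any selection reaching 1361 contains exactly 3 supplies.

3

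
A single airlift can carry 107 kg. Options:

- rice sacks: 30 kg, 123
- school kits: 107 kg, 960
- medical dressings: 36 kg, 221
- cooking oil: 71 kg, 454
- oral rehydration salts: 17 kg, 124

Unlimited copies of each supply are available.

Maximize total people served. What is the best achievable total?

960

Best packing: school kits — 107 kg, 960 total.
Nothing else within 107 kg beats 960.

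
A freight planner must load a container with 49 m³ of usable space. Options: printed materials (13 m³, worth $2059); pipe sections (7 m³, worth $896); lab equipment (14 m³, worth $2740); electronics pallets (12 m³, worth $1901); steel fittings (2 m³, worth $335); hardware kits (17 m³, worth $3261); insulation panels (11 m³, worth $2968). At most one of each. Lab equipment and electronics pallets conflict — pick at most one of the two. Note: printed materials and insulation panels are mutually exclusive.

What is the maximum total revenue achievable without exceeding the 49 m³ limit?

9865

Ranking by ratio (revenue/m³): insulation panels 269.82, lab equipment 195.71, hardware kits 191.82.
Filling by ratio: lab equipment + steel fittings + hardware kits + insulation panels for 9304, with 5 m³ left unused.
Replace steel fittings with pipe sections: the trade gains 561 net, giving 9865 at 49 m³.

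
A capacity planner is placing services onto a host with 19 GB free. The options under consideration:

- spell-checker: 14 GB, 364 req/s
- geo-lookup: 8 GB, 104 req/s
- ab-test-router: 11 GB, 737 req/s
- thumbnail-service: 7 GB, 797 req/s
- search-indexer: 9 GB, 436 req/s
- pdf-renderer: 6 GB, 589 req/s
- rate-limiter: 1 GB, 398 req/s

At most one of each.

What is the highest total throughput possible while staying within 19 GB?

Ranking by ratio (throughput/GB): rate-limiter 398.00, thumbnail-service 113.86, pdf-renderer 98.17, ab-test-router 67.00.
A density-first pass picks thumbnail-service + pdf-renderer + rate-limiter — 1784 at 14 GB.
Dropping pdf-renderer frees 6 GB; slotting in ab-test-router (11 GB) lifts the total to 1932 at 19 GB.
Nothing else within 19 GB beats 1932.

1932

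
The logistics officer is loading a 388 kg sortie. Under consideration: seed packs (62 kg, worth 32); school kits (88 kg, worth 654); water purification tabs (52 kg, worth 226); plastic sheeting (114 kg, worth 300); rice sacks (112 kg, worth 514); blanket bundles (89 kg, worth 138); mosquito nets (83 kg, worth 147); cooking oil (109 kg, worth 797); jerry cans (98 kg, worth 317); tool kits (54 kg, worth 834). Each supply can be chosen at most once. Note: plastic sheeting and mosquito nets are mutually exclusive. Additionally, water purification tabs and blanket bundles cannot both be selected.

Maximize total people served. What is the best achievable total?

2799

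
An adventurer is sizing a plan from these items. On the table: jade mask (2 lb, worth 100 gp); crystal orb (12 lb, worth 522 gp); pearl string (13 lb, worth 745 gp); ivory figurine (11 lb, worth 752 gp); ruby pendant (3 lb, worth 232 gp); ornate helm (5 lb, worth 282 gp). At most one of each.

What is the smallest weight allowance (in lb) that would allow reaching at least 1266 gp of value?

19

Look for the lowest-weight combination reaching 1266.
ivory figurine + ruby pendant + ornate helm: 1266 value at 19 lb.
Below 19 lb the best achievable stays under 1266.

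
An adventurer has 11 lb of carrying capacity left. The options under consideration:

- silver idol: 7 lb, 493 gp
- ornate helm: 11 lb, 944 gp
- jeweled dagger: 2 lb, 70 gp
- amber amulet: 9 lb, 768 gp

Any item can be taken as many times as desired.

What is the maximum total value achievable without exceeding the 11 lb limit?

944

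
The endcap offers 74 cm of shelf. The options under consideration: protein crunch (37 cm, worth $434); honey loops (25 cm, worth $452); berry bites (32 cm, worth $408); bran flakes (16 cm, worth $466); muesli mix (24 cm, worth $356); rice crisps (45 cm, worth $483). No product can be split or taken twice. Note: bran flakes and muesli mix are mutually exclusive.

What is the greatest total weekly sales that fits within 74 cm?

1326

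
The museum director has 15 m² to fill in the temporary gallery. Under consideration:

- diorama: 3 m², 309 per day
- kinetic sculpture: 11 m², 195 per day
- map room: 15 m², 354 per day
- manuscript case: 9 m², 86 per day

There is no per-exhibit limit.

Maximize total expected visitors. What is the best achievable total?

1545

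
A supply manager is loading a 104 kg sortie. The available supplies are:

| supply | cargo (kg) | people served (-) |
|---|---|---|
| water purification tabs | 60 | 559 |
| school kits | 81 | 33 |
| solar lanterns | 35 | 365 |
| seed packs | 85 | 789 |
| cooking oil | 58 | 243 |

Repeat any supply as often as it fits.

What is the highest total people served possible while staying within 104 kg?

924

A density-first pass picks 2×solar lanterns — 730 at 70 kg.
The 35 kg tied up in solar lanterns is better spent on water purification tabs — total rises to 924 (95 kg).
The spare 9 kg is too small for any remaining supply, and no exchange beats 924.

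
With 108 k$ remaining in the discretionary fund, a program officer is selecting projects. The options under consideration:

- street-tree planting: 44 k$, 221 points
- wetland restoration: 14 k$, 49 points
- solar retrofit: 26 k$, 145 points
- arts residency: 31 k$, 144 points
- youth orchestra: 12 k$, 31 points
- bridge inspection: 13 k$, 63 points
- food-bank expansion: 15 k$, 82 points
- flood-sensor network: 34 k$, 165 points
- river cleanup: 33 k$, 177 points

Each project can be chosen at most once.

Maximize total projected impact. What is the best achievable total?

By projected impact per k$: solar retrofit 5.58, food-bank expansion 5.47, river cleanup 5.36 lead.
The ratio ordering already packs tightly: solar retrofit + food-bank expansion + flood-sensor network + river cleanup, 108 k$, 569.
Every other selection either busts 108 k$ or fails to beat 569.

569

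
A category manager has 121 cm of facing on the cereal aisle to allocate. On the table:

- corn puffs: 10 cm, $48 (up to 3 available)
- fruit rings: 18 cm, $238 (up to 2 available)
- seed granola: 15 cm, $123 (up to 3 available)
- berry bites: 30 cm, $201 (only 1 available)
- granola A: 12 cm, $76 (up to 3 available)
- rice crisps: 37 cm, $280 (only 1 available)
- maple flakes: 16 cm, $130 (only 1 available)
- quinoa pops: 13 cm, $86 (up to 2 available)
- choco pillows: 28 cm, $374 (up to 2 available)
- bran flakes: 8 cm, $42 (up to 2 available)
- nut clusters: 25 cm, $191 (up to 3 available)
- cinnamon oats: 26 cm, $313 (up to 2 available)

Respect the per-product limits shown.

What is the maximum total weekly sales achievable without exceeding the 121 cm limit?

Best packing: 2×fruit rings + 2×choco pillows + cinnamon oats — 118 cm, 1537 total.
The spare 3 cm is too small for any remaining product, and no exchange beats 1537.

1537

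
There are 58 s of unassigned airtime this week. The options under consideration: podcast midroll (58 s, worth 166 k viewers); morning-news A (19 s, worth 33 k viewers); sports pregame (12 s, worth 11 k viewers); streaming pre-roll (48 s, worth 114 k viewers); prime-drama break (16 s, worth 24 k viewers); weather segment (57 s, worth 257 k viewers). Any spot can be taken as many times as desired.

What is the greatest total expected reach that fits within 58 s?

257

By expected reach per s: weather segment 4.51, podcast midroll 2.86, streaming pre-roll 2.38 lead.
Taking weather segment: 57 s used, 257 in expected reach.
The spare 1 s is too small for any remaining spot, and no exchange beats 257.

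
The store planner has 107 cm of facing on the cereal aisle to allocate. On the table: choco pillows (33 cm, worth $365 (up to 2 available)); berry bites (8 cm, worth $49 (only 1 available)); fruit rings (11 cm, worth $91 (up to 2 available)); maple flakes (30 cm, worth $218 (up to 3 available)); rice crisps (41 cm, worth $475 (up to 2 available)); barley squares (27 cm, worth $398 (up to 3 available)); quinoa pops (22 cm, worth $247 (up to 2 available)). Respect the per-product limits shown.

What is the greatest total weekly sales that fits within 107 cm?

By weekly sales per cm: barley squares 14.74, rice crisps 11.59, quinoa pops 11.23 lead.
Best packing: 3×barley squares + quinoa pops — 103 cm, 1441 total.
Every other selection either busts 107 cm or exceeds an availability limit or fails to beat 1441.

1441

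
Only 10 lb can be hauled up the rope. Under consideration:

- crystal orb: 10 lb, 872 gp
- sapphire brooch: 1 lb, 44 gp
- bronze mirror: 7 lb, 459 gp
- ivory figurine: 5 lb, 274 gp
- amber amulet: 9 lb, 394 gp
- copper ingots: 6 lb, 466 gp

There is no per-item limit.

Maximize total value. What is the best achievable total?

Crystal orb uses 10 of the 10 lb and totals 872.

872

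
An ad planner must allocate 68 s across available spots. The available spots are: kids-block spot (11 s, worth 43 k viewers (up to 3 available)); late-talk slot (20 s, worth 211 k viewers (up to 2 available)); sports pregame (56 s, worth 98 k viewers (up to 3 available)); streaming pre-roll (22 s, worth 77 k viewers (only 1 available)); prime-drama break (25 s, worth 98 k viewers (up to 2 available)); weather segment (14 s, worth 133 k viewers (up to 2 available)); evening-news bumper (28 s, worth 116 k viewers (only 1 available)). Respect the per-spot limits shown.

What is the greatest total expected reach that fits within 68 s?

2×late-talk slot + 2×weather segment uses 68 of the 68 s and totals 688.
Every other selection either busts 68 s or exceeds an availability limit or fails to beat 688.

688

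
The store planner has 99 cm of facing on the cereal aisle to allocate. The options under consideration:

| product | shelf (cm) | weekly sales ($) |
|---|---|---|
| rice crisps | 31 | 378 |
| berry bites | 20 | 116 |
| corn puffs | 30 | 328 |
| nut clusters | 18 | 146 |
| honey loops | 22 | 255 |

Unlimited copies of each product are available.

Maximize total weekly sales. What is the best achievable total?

The ratio heuristic lands on 3×rice crisps (1134) but leaves 6 cm idle.
The 62 cm tied up in 2×rice crisps is better spent on 3×honey loops — total rises to 1143 (97 cm).
Nothing else within 99 cm beats 1143.

1143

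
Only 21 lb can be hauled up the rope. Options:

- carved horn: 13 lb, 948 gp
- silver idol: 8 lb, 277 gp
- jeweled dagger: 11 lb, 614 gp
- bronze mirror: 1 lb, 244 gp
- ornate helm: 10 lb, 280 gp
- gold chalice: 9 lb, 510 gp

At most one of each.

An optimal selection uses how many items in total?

Optimal total is 1368.
jeweled dagger + bronze mirror + gold chalice hits 1368 at 21 lb.
Any selection reaching 1368 contains exactly 3 items.

3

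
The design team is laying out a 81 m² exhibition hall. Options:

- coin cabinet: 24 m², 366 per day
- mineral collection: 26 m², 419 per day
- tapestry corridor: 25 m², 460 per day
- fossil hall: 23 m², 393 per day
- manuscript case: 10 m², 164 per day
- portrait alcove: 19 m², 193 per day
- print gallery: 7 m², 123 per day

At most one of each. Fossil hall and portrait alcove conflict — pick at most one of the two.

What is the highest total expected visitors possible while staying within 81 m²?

A density-first pass picks tapestry corridor + fossil hall + manuscript case + print gallery — 1140 at 65 m².
The 10 m² tied up in manuscript case is better spent on mineral collection — total rises to 1395 (81 m²).
The closest alternative, coin cabinet + tapestry corridor + fossil hall + print gallery, reaches only 1342.

1395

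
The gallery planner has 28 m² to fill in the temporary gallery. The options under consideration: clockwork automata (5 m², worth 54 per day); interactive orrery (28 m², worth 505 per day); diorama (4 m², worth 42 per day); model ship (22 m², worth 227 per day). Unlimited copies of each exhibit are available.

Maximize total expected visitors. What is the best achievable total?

505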